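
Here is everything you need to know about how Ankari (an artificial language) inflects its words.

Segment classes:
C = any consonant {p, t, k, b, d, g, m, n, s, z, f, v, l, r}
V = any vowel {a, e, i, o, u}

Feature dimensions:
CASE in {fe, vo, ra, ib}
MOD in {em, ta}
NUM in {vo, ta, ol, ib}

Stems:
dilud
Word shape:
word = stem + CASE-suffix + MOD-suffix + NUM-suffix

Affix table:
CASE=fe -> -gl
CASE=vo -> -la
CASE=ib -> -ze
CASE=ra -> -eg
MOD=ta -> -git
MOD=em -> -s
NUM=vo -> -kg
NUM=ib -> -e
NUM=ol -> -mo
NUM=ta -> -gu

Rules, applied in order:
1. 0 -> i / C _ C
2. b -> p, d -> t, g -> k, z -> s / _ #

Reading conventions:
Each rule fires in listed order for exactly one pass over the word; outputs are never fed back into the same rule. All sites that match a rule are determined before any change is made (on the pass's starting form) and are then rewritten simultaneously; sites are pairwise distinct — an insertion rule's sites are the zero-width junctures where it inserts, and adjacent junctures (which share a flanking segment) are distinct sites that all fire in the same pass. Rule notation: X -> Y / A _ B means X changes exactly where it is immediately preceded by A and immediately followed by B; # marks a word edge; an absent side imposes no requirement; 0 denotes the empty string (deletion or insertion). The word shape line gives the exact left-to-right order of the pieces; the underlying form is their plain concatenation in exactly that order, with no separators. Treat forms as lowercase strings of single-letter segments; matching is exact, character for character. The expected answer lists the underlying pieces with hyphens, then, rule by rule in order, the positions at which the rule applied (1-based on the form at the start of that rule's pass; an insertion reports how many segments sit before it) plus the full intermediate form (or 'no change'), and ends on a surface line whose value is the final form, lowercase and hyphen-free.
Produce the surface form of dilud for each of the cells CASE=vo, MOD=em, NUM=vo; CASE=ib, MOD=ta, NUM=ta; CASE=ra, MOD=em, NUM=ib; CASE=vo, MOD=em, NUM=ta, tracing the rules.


cell CASE=vo, MOD=em, NUM=vo:
underlying: dilud-la-s-kg
1. 0 -> i / C _ C: inserts after position(s) 5, 8, 9: diludilasikig
2. b -> p, d -> t, g -> k, z -> s / _ #: fires at position(s) 13: diludilasikik
surface: diludilasikik

cell CASE=ib, MOD=ta, NUM=ta:
underlying: dilud-ze-git-gu
1. 0 -> i / C _ C: inserts after position(s) 5, 10: diludizegitigu
2. b -> p, d -> t, g -> k, z -> s / _ #: no change
surface: diludizegitigu

cell CASE=ra, MOD=em, NUM=ib:
underlying: dilud-eg-s-e
1. 0 -> i / C _ C: inserts after position(s) 7: diludegise
2. b -> p, d -> t, g -> k, z -> s / _ #: no change
surface: diludegise

cell CASE=vo, MOD=em, NUM=ta:
underlying: dilud-la-s-gu
1. 0 -> i / C _ C: inserts after position(s) 5, 8: diludilasigu
2. b -> p, d -> t, g -> k, z -> s / _ #: no change
surface: diludilasigu


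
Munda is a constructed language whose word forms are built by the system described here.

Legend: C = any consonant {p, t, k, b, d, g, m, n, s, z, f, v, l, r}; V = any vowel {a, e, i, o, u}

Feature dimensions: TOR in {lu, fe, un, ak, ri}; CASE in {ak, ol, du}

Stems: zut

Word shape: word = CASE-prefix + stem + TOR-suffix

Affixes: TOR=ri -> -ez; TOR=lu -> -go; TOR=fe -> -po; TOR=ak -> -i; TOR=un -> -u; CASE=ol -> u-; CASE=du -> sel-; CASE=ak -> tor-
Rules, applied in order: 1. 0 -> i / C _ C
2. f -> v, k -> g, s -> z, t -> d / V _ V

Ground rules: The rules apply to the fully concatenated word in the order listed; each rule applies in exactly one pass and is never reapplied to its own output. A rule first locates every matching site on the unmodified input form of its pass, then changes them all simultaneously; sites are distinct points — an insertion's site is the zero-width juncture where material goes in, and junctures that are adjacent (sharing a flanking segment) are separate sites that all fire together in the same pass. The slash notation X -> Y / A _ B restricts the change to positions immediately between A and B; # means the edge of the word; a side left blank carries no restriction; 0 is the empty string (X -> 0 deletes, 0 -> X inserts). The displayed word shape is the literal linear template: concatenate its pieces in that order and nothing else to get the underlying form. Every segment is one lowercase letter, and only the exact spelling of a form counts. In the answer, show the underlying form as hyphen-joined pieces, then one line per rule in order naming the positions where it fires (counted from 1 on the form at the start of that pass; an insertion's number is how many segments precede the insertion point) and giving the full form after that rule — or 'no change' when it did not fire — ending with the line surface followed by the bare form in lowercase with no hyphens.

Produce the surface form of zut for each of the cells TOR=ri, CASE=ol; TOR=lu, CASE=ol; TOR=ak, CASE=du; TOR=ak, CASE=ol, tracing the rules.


cell TOR=ri, CASE=ol:
underlying: u-zut-ez
1. 0 -> i / C _ C: no change
2. f -> v, k -> g, s -> z, t -> d / V _ V: fires at position(s) 4: uzudez
surface: uzudez

cell TOR=lu, CASE=ol:
underlying: u-zut-go
1. 0 -> i / C _ C: inserts after position(s) 4: uzutigo
2. f -> v, k -> g, s -> z, t -> d / V _ V: fires at position(s) 4: uzudigo
surface: uzudigo

cell TOR=ak, CASE=du:
underlying: sel-zut-i
1. 0 -> i / C _ C: inserts after position(s) 3: selizuti
2. f -> v, k -> g, s -> z, t -> d / V _ V: fires at position(s) 7: selizudi
surface: selizudi

cell TOR=ak, CASE=ol:
underlying: u-zut-i
1. 0 -> i / C _ C: no change
2. f -> v, k -> g, s -> z, t -> d / V _ V: fires at position(s) 4: uzudi
surface: uzudi


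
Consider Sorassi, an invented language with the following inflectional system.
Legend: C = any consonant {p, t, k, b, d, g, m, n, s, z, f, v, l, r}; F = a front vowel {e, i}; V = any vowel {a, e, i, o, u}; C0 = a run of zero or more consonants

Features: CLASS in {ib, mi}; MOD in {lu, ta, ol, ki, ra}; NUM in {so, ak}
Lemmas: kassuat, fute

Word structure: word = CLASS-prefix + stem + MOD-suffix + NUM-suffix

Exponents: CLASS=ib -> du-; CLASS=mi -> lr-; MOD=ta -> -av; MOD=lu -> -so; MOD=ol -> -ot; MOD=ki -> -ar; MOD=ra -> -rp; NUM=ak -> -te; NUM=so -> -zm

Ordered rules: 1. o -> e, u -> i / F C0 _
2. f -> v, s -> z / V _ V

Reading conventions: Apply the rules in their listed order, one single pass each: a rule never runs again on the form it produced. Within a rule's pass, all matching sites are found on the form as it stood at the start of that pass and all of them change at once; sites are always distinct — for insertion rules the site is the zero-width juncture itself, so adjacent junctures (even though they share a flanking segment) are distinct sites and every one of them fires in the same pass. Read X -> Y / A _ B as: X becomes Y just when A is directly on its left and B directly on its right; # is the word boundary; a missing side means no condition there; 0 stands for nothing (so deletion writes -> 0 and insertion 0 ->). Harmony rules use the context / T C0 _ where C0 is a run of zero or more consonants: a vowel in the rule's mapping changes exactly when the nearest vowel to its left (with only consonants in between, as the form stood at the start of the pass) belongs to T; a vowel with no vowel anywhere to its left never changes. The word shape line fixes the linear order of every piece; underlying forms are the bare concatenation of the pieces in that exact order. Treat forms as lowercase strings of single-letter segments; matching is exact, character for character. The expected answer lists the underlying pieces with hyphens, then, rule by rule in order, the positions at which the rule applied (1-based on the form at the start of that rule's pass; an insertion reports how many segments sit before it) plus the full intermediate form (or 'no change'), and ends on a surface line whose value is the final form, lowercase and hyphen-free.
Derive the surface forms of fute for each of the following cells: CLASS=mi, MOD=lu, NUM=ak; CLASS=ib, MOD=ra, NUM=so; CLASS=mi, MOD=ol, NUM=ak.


cell CLASS=mi, MOD=lu, NUM=ak:
underlying: lr-fute-so-te
1. o -> e, u -> i / F C0 _: fires at position(s) 8: lrfutesete
2. f -> v, s -> z / V _ V: fires at position(s) 7: lrfutezete
surface: lrfutezete

cell CLASS=ib, MOD=ra, NUM=so:
underlying: du-fute-rp-zm
1. o -> e, u -> i / F C0 _: no change
2. f -> v, s -> z / V _ V: fires at position(s) 3: duvuterpzm
surface: duvuterpzm

cell CLASS=mi, MOD=ol, NUM=ak:
underlying: lr-fute-ot-te
1. o -> e, u -> i / F C0 _: fires at position(s) 7: lrfuteette
2. f -> v, s -> z / V _ V: no change
surface: lrfuteette


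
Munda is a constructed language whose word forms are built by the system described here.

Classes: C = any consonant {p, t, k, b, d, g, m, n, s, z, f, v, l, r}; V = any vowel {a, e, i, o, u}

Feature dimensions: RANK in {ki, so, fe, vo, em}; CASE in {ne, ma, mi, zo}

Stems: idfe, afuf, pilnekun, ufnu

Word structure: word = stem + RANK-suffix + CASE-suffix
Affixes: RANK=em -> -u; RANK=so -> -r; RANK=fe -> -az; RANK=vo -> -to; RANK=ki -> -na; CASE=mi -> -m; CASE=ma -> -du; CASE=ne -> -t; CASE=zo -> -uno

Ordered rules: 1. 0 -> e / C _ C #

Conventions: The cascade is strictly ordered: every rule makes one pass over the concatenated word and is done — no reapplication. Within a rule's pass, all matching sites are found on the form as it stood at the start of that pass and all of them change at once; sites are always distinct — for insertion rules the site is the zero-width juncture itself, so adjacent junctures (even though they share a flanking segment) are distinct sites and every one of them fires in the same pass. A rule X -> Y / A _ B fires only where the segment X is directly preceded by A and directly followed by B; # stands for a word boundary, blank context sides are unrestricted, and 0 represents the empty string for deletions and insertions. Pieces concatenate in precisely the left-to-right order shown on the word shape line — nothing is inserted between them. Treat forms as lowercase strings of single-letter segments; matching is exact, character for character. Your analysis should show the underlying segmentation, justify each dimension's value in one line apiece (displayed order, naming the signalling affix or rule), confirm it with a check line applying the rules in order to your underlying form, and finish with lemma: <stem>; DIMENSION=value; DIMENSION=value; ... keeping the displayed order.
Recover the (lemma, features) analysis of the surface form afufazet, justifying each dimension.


underlying: afuf-az-t
RANK=fe - signalled by the affix -az
CASE=ne - signalled by the affix -t
check: afufazt -> afufazet
lemma: afuf; RANK=fe; CASE=ne


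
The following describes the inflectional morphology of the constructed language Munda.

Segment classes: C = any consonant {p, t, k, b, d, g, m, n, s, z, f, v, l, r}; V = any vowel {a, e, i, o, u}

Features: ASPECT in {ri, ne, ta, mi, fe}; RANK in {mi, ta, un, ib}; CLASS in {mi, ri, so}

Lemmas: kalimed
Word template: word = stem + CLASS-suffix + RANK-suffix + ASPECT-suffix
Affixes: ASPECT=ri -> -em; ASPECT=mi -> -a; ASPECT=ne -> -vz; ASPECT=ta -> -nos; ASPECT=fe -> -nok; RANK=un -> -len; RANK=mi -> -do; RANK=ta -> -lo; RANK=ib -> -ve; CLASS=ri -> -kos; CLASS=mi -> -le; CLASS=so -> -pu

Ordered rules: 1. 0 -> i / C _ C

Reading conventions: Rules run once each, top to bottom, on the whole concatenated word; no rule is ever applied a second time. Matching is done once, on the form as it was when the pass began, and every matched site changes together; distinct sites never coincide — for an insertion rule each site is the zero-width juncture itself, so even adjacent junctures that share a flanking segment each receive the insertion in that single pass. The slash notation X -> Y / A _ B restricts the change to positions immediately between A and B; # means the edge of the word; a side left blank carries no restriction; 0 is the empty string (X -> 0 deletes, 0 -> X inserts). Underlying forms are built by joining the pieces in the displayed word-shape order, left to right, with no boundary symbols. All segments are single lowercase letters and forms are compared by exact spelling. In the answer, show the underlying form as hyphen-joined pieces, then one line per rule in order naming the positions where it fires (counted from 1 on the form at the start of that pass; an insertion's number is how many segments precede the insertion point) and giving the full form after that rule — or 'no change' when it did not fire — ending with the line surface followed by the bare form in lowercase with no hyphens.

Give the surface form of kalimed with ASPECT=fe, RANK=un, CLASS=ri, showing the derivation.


underlying: kalimed-kos-len-nok
1. 0 -> i / C _ C: inserts after position(s) 7, 10, 13: kalimedikosileninok
surface: kalimedikosileninok


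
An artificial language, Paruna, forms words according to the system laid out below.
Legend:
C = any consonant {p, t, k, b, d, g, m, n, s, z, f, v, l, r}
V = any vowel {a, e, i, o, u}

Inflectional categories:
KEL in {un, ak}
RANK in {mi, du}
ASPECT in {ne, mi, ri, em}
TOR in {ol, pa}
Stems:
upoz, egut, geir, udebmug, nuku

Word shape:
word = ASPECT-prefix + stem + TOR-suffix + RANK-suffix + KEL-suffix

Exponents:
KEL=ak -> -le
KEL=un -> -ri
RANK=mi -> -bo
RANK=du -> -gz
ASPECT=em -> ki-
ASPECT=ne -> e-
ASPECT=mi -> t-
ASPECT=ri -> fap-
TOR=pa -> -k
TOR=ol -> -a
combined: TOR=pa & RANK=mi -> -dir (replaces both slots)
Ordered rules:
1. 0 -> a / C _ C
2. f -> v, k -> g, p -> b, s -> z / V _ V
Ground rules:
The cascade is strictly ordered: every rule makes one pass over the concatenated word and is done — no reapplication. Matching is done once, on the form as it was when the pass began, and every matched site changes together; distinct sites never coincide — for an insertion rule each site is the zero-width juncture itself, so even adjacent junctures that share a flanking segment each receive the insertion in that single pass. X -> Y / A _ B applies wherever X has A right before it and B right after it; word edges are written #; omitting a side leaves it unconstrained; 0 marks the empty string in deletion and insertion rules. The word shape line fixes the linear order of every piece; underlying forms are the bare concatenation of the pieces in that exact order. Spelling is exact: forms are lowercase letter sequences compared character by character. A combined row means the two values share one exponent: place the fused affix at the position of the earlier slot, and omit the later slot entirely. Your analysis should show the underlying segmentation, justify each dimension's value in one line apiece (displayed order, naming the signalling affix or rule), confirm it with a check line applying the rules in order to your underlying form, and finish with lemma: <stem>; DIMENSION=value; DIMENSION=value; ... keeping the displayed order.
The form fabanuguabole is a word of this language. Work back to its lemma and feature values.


underlying: fap-nuku-a-bo-le
KEL=ak - signalled by the affix -le
RANK=mi - signalled by the affix -bo
ASPECT=ri - signalled by the affix fap-
TOR=ol - signalled by the affix -a
check: fapnukuabole -> fapanukuabole -> fabanuguabole
lemma: nuku; KEL=ak; RANK=mi; ASPECT=ri; TOR=ol


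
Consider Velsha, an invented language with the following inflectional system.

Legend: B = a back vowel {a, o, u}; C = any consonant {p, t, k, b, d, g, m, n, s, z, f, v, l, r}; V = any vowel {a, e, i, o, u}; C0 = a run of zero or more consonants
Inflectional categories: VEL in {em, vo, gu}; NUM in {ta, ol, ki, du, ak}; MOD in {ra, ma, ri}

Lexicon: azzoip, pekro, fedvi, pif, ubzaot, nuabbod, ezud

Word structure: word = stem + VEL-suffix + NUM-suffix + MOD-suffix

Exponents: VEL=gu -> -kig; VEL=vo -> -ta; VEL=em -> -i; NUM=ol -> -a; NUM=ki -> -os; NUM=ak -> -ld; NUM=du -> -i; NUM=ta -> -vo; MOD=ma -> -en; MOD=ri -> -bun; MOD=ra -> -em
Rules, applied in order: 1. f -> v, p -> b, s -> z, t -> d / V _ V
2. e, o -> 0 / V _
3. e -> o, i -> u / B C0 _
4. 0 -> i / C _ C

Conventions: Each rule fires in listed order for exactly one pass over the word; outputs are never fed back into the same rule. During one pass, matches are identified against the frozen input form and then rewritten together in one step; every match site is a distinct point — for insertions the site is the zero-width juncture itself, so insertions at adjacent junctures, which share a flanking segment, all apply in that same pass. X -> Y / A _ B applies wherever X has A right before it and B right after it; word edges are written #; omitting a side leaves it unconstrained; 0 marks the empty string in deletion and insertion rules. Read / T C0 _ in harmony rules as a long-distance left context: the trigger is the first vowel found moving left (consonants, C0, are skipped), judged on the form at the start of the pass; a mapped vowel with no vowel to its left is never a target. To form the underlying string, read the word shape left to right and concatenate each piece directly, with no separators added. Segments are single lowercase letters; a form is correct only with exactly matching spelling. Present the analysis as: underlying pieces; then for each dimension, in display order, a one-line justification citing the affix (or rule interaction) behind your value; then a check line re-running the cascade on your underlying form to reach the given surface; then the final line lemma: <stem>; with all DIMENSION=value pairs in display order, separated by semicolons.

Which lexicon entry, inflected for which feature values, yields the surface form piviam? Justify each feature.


underlying: pif-i-a-em
VEL=em - signalled by the affix -i
NUM=ol - signalled by the affix -a
MOD=ra - signalled by the affix -em
check: pifiaem -> piviaem -> piviam -> piviam -> piviam
lemma: pif; VEL=em; NUM=ol; MOD=ra


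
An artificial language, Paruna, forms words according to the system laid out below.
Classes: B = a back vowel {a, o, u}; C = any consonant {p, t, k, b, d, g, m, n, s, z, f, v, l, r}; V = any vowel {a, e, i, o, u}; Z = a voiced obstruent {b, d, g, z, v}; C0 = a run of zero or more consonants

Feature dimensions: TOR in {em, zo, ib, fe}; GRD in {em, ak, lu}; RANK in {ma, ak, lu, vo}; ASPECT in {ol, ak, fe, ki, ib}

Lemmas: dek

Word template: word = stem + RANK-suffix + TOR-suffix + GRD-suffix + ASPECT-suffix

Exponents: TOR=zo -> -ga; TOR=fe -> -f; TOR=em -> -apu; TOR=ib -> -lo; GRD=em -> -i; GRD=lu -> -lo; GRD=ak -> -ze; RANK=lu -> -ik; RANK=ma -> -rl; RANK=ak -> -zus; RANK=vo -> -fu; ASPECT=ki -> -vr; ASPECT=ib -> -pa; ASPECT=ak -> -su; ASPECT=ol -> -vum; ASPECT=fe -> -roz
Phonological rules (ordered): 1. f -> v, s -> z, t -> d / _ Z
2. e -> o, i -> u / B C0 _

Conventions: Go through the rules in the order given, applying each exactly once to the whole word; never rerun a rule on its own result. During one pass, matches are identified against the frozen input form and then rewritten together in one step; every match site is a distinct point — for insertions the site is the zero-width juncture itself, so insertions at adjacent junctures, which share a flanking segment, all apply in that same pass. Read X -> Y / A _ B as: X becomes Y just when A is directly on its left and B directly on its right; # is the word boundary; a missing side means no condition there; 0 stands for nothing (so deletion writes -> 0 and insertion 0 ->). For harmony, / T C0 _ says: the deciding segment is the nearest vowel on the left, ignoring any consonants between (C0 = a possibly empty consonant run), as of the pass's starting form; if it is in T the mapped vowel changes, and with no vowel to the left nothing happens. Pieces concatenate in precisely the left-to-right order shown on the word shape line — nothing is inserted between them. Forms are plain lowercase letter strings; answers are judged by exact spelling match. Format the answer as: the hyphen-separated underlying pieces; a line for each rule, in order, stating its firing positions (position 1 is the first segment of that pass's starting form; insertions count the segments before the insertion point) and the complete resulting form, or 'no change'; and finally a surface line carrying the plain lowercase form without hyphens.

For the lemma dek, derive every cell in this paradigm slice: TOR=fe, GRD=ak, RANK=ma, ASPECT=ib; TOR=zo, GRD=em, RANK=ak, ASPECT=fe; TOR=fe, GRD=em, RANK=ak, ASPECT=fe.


cell TOR=fe, GRD=ak, RANK=ma, ASPECT=ib:
underlying: dek-rl-f-ze-pa
1. f -> v, s -> z, t -> d / _ Z: fires at position(s) 6: dekrlvzepa
2. e -> o, i -> u / B C0 _: no change
surface: dekrlvzepa

cell TOR=zo, GRD=em, RANK=ak, ASPECT=fe:
underlying: dek-zus-ga-i-roz
1. f -> v, s -> z, t -> d / _ Z: fires at position(s) 6: dekzuzgairoz
2. e -> o, i -> u / B C0 _: fires at position(s) 9: dekzuzgauroz
surface: dekzuzgauroz

cell TOR=fe, GRD=em, RANK=ak, ASPECT=fe:
underlying: dek-zus-f-i-roz
1. f -> v, s -> z, t -> d / _ Z: no change
2. e -> o, i -> u / B C0 _: fires at position(s) 8: dekzusfuroz
surface: dekzusfuroz


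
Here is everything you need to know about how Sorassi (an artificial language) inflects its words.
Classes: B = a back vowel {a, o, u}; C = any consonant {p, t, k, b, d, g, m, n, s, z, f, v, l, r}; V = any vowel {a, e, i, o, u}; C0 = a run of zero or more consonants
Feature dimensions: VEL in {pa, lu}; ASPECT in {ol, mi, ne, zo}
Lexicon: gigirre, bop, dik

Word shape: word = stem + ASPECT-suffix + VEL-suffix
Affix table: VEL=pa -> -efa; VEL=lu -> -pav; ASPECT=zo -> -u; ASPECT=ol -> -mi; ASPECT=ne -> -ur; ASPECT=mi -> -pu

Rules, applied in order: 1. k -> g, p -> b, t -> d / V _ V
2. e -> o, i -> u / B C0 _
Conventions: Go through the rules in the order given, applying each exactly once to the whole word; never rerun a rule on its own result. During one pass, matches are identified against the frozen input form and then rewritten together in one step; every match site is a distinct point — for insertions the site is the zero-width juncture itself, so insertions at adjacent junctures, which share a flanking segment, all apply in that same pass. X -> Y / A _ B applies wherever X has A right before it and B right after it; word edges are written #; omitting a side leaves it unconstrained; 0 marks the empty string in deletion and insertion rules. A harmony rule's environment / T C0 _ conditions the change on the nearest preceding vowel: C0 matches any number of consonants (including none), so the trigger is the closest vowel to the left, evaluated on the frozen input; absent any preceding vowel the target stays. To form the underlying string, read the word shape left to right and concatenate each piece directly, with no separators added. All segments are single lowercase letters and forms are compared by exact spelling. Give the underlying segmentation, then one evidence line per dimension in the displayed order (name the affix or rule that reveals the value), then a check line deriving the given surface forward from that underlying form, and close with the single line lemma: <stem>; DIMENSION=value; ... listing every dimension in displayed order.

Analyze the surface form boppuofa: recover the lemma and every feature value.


underlying: bop-pu-efa
VEL=pa - signalled by the affix -efa
ASPECT=mi - signalled by the affix -pu
check: boppuefa -> boppuefa -> boppuofa
lemma: bop; VEL=pa; ASPECT=mi


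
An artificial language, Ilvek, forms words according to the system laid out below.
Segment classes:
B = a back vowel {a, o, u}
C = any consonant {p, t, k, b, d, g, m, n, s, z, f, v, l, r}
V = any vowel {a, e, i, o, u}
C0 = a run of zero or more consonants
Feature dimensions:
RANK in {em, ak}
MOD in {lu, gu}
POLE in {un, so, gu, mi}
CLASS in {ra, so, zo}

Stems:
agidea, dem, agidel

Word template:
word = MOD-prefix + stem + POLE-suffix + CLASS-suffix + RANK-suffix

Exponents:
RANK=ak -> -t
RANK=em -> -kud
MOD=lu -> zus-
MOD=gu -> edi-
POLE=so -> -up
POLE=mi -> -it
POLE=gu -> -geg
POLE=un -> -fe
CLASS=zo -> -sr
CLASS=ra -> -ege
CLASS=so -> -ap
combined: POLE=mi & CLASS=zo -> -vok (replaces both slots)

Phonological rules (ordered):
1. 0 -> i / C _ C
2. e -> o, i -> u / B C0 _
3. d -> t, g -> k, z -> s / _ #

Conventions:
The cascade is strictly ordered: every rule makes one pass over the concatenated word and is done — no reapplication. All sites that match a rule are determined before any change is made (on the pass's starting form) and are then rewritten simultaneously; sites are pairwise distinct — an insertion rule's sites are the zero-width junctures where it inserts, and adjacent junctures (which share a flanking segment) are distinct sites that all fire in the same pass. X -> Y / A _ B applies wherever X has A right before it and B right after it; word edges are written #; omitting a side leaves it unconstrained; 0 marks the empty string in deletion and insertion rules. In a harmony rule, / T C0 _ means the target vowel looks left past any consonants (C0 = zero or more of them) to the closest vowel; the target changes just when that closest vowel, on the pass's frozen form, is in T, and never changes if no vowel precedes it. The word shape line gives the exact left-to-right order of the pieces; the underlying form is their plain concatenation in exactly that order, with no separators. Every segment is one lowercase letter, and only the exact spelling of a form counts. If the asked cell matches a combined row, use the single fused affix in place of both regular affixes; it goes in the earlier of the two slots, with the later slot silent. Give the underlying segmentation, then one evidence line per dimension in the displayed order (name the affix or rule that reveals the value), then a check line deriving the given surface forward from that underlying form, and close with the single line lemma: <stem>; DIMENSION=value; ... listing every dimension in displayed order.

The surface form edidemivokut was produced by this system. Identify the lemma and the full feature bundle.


underlying: edi-dem-vok-t
RANK=ak - signalled by the affix -t
MOD=gu - signalled by the affix edi-
POLE=mi - signalled by the combined affix row
CLASS=zo - signalled by the combined affix row
check: edidemvokt -> edidemivokit -> edidemivokut -> edidemivokut
lemma: dem; RANK=ak; MOD=gu; POLE=mi; CLASS=zo


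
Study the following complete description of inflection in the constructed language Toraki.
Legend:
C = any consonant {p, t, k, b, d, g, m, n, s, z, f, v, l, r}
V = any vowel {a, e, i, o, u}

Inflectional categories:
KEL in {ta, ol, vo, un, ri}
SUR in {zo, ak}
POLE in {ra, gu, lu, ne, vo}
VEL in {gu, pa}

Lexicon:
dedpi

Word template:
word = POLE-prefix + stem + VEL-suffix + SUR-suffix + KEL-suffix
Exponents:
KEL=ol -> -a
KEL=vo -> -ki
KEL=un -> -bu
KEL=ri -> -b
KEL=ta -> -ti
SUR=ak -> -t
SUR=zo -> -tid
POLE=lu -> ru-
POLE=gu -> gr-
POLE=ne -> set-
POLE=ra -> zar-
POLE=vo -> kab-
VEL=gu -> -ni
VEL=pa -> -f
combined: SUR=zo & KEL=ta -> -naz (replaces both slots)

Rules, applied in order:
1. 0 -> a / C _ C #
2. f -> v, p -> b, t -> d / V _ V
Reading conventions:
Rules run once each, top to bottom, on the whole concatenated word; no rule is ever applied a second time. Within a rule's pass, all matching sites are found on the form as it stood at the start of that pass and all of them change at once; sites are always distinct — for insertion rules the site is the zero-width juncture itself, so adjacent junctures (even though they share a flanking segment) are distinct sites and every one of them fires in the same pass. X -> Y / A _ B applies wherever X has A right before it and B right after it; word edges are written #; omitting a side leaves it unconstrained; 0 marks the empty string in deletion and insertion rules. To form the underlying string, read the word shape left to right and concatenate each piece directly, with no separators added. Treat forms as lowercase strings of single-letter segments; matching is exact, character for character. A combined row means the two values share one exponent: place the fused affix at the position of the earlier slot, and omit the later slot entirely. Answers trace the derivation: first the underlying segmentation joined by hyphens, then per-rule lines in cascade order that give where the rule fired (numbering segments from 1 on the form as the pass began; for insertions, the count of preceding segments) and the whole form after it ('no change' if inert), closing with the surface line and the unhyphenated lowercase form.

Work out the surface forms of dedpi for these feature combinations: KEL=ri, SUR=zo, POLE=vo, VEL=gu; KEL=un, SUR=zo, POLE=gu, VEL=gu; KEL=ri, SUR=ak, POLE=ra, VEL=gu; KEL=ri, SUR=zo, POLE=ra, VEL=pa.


cell KEL=ri, SUR=zo, POLE=vo, VEL=gu:
underlying: kab-dedpi-ni-tid-b
1. 0 -> a / C _ C #: inserts after position(s) 13: kabdedpinitidab
2. f -> v, p -> b, t -> d / V _ V: fires at position(s) 11: kabdedpinididab
surface: kabdedpinididab

cell KEL=un, SUR=zo, POLE=gu, VEL=gu:
underlying: gr-dedpi-ni-tid-bu
1. 0 -> a / C _ C #: no change
2. f -> v, p -> b, t -> d / V _ V: fires at position(s) 10: grdedpinididbu
surface: grdedpinididbu

cell KEL=ri, SUR=ak, POLE=ra, VEL=gu:
underlying: zar-dedpi-ni-t-b
1. 0 -> a / C _ C #: inserts after position(s) 11: zardedpinitab
2. f -> v, p -> b, t -> d / V _ V: fires at position(s) 11: zardedpinidab
surface: zardedpinidab

cell KEL=ri, SUR=zo, POLE=ra, VEL=pa:
underlying: zar-dedpi-f-tid-b
1. 0 -> a / C _ C #: inserts after position(s) 12: zardedpiftidab
2. f -> v, p -> b, t -> d / V _ V: no change
surface: zardedpiftidab


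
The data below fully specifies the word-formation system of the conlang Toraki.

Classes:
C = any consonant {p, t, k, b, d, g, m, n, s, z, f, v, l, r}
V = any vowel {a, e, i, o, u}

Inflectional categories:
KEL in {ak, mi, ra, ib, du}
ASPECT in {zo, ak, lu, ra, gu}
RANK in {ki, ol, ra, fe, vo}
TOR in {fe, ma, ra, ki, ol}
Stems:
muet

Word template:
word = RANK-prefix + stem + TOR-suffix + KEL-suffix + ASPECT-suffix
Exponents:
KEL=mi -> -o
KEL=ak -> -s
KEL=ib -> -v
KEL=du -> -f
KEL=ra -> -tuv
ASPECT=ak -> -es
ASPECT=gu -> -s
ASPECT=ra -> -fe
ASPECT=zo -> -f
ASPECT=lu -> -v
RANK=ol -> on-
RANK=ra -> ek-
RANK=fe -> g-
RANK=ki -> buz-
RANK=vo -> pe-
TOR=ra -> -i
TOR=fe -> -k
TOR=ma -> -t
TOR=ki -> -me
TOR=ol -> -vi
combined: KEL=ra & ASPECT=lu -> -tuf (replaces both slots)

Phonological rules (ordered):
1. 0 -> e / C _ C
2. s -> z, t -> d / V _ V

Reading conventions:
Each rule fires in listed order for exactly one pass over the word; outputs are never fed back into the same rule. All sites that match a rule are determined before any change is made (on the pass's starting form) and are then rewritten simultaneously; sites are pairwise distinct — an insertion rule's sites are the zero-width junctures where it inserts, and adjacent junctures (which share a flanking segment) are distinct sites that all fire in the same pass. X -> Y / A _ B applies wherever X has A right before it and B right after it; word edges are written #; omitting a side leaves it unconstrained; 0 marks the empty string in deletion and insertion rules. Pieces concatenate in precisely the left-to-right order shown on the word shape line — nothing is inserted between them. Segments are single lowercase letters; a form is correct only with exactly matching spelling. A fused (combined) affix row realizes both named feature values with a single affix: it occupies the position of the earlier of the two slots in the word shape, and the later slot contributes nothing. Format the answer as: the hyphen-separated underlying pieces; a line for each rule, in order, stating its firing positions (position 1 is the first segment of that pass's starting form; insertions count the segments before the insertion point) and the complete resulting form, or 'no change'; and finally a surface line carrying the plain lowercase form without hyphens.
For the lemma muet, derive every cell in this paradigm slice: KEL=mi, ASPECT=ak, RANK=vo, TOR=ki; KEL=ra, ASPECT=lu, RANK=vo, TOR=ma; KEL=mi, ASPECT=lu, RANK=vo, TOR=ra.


cell KEL=mi, ASPECT=ak, RANK=vo, TOR=ki:
underlying: pe-muet-me-o-es
1. 0 -> e / C _ C: inserts after position(s) 6: pemuetemeoes
2. s -> z, t -> d / V _ V: fires at position(s) 6: pemuedemeoes
surface: pemuedemeoes

cell KEL=ra, ASPECT=lu, RANK=vo, TOR=ma:
underlying: pe-muet-t-tuf
1. 0 -> e / C _ C: inserts after position(s) 6, 7: pemuetetetuf
2. s -> z, t -> d / V _ V: fires at position(s) 6, 8, 10: pemuedededuf
surface: pemuedededuf

cell KEL=mi, ASPECT=lu, RANK=vo, TOR=ra:
underlying: pe-muet-i-o-v
1. 0 -> e / C _ C: no change
2. s -> z, t -> d / V _ V: fires at position(s) 6: pemuediov
surface: pemuediov


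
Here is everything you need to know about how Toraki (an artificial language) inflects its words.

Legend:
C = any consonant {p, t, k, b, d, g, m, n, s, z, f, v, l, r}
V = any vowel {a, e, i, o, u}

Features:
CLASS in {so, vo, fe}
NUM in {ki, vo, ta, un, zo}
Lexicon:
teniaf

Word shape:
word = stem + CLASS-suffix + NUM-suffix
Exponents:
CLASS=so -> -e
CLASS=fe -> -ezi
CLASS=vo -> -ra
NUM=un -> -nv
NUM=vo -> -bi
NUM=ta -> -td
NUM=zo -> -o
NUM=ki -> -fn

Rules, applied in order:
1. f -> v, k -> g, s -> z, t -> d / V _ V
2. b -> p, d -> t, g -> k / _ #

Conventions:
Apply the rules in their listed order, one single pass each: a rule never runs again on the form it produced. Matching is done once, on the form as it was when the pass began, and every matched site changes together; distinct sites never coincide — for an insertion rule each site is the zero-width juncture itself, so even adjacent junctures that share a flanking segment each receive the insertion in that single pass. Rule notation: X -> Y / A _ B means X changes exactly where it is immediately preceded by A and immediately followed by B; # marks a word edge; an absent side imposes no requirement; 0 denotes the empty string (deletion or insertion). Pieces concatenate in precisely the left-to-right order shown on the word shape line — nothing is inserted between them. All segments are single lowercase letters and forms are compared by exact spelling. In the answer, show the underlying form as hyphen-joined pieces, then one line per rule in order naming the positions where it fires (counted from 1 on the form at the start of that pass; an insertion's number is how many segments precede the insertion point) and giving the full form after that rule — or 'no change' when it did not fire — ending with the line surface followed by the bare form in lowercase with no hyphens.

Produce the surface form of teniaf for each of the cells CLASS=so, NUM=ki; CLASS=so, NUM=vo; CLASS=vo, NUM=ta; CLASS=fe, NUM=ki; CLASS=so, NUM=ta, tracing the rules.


cell CLASS=so, NUM=ki:
underlying: teniaf-e-fn
1. f -> v, k -> g, s -> z, t -> d / V _ V: fires at position(s) 6: teniavefn
2. b -> p, d -> t, g -> k / _ #: no change
surface: teniavefn

cell CLASS=so, NUM=vo:
underlying: teniaf-e-bi
1. f -> v, k -> g, s -> z, t -> d / V _ V: fires at position(s) 6: teniavebi
2. b -> p, d -> t, g -> k / _ #: no change
surface: teniavebi

cell CLASS=vo, NUM=ta:
underlying: teniaf-ra-td
1. f -> v, k -> g, s -> z, t -> d / V _ V: no change
2. b -> p, d -> t, g -> k / _ #: fires at position(s) 10: teniafratt
surface: teniafratt

cell CLASS=fe, NUM=ki:
underlying: teniaf-ezi-fn
1. f -> v, k -> g, s -> z, t -> d / V _ V: fires at position(s) 6: teniavezifn
2. b -> p, d -> t, g -> k / _ #: no change
surface: teniavezifn

cell CLASS=so, NUM=ta:
underlying: teniaf-e-td
1. f -> v, k -> g, s -> z, t -> d / V _ V: fires at position(s) 6: teniavetd
2. b -> p, d -> t, g -> k / _ #: fires at position(s) 9: teniavett
surface: teniavett


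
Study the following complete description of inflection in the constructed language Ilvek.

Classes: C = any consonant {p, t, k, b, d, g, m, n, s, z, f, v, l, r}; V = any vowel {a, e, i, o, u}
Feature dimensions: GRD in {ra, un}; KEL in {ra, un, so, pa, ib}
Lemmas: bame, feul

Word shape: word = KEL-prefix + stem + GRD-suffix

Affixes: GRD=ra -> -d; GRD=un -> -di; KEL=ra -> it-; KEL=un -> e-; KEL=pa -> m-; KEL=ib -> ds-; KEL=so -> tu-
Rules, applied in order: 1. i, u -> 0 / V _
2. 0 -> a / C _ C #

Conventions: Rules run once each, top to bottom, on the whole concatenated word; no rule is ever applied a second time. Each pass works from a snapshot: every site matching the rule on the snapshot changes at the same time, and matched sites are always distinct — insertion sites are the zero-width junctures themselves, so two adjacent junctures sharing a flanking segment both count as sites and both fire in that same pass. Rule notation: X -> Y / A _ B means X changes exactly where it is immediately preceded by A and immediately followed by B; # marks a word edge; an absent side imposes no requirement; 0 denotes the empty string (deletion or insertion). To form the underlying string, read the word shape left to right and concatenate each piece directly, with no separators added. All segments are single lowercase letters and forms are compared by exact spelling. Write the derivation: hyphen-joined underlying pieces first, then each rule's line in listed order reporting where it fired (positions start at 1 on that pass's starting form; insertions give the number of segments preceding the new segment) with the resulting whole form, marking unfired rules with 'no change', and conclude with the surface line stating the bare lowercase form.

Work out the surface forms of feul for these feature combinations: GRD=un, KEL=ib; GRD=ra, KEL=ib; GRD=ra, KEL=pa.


cell GRD=un, KEL=ib:
underlying: ds-feul-di
1. i, u -> 0 / V _: fires at position(s) 5: dsfeldi
2. 0 -> a / C _ C #: no change
surface: dsfeldi

cell GRD=ra, KEL=ib:
underlying: ds-feul-d
1. i, u -> 0 / V _: fires at position(s) 5: dsfeld
2. 0 -> a / C _ C #: inserts after position(s) 5: dsfelad
surface: dsfelad

cell GRD=ra, KEL=pa:
underlying: m-feul-d
1. i, u -> 0 / V _: fires at position(s) 4: mfeld
2. 0 -> a / C _ C #: inserts after position(s) 4: mfelad
surface: mfelad


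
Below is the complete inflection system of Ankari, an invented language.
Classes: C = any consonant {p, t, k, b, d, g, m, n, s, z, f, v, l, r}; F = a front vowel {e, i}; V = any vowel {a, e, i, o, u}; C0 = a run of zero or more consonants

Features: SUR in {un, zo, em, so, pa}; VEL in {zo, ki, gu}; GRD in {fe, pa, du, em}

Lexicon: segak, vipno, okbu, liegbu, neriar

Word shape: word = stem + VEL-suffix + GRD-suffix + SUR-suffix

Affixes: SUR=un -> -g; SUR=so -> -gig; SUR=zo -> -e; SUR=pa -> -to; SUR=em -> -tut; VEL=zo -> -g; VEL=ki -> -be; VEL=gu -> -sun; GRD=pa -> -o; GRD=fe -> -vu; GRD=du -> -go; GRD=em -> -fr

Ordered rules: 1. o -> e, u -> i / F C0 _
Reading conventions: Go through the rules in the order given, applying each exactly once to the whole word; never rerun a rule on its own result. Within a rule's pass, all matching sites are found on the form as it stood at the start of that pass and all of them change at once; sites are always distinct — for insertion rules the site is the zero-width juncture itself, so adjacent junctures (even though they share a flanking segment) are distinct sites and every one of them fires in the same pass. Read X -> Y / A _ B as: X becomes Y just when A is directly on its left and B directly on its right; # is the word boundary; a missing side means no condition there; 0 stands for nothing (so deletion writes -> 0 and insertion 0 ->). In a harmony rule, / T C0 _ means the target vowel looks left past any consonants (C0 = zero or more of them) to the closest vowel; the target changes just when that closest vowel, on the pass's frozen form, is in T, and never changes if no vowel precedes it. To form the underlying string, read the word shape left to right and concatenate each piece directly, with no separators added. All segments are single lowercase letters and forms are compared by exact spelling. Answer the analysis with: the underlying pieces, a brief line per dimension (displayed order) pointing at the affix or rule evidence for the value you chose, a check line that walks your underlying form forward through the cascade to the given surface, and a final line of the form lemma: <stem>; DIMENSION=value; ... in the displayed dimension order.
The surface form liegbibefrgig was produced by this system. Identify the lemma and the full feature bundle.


underlying: liegbu-be-fr-gig
SUR=so - signalled by the affix -gig
VEL=ki - signalled by the affix -be
GRD=em - signalled by the affix -fr
check: liegbubefrgig -> liegbibefrgig
lemma: liegbu; SUR=so; VEL=ki; GRD=em
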